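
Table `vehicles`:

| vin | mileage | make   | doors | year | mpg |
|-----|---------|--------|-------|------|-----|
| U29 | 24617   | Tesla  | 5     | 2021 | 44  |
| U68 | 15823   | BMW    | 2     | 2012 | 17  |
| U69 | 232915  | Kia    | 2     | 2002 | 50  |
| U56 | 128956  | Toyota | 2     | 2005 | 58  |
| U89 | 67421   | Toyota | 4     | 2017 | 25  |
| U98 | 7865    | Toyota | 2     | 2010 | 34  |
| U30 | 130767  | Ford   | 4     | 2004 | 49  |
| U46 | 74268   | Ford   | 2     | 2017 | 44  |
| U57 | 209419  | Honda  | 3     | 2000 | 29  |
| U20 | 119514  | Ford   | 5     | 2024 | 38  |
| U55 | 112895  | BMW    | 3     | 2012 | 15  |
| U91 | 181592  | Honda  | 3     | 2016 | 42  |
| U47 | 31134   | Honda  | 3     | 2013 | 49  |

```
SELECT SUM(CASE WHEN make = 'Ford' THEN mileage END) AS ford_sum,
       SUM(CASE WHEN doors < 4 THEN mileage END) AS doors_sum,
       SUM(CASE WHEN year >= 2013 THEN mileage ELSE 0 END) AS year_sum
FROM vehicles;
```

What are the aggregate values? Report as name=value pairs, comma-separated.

[ford_sum: make = 'Ford']
vin=U29: ✗
vin=U68: ✗
vin=U69: ✗
vin=U56: ✗
vin=U89: ✗
vin=U98: ✗
vin=U30: ✓ → 130767
vin=U46: ✓ → 74268
vin=U57: ✗
vin=U20: ✓ → 119514
vin=U55: ✗
vin=U91: ✗
vin=U47: ✗
ford_sum = 130767 + 74268 + 119514 = 324549
—
[doors_sum: doors < 4]
vin=U29: ✗
vin=U68: ✓ → 15823
vin=U69: ✓ → 232915
vin=U56: ✓ → 128956
vin=U89: ✗
vin=U98: ✓ → 7865
vin=U30: ✗
vin=U46: ✓ → 74268
vin=U57: ✓ → 209419
vin=U20: ✗
vin=U55: ✓ → 112895
vin=U91: ✓ → 181592
vin=U47: ✓ → 31134
doors_sum = 15823 + 232915 + 128956 + 7865 + 74268 + 209419 + 112895 + 181592 + 31134 = 994867
—
[year_sum: year >= 2013]
vin=U29: ✓ → 24617
vin=U68: ✗
vin=U69: ✗
vin=U56: ✗
vin=U89: ✓ → 67421
vin=U98: ✗
vin=U30: ✗
vin=U46: ✓ → 74268
vin=U57: ✗
vin=U20: ✓ → 119514
vin=U55: ✗
vin=U91: ✓ → 181592
vin=U47: ✓ → 31134
year_sum = 24617 + 67421 + 74268 + 119514 + 181592 + 31134 = 498546

ford_sum=324549, doors_sum=994867, year_sum=498546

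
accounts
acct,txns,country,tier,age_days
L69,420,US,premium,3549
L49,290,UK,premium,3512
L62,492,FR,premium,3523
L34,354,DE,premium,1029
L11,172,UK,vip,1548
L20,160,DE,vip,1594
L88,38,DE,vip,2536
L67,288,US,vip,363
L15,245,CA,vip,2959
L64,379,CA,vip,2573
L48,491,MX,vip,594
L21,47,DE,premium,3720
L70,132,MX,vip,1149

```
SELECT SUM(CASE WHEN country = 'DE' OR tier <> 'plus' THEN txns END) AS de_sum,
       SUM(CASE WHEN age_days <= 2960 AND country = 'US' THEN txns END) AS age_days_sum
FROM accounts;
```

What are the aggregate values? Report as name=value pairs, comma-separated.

de_sum=3508, age_days_sum=288

[de_sum: country = 'DE' OR tier <> 'plus']
acct=L69: ✓ → 420
acct=L49: ✓ → 290
acct=L62: ✓ → 492
acct=L34: ✓ → 354
acct=L11: ✓ → 172
acct=L20: ✓ → 160
acct=L88: ✓ → 38
acct=L67: ✓ → 288
acct=L15: ✓ → 245
acct=L64: ✓ → 379
acct=L48: ✓ → 491
acct=L21: ✓ → 47
acct=L70: ✓ → 132
de_sum = 420 + 290 + 492 + 354 + 172 + 160 + 38 + 288 + 245 + 379 + 491 + 47 + 132 = 3508
—
[age_days_sum: age_days <= 2960 AND country = 'US']
acct=L69: ✗
acct=L49: ✗
acct=L62: ✗
acct=L34: ✗
acct=L11: ✗
acct=L20: ✗
acct=L88: ✗
acct=L67: ✓ → 288
acct=L15: ✗
acct=L64: ✗
acct=L48: ✗
acct=L21: ✗
acct=L70: ✗
age_days_sum = 288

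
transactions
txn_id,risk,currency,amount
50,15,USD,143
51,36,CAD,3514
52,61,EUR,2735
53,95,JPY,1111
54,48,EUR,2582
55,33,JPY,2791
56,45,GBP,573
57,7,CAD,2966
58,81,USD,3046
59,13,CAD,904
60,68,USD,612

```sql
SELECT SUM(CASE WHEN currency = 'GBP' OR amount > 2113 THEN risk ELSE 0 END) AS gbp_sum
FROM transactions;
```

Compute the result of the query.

311

txn_id=50: ✗
txn_id=51: ✓ → 36
txn_id=52: ✓ → 61
txn_id=53: ✗
txn_id=54: ✓ → 48
txn_id=55: ✓ → 33
txn_id=56: ✓ → 45
txn_id=57: ✓ → 7
txn_id=58: ✓ → 81
txn_id=59: ✗
txn_id=60: ✗
gbp_sum = 36 + 61 + 48 + 33 + 45 + 7 + 81 = 311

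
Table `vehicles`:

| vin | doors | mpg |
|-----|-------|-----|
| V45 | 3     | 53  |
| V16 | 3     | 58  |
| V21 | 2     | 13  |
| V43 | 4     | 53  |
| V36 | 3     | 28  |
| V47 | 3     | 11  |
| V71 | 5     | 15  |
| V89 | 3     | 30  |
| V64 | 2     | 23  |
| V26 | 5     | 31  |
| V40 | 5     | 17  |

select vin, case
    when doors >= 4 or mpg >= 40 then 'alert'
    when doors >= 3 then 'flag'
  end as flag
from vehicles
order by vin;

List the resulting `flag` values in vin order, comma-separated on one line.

alert, NULL, alert, flag, alert, alert, alert, flag, NULL, alert, flag

vin=V16: doors >= 4 or mpg >= 40 → alert
vin=V21: (no match → NULL) → NULL
vin=V26: doors >= 4 or mpg >= 40 → alert
vin=V36: doors >= 3 → flag
vin=V40: doors >= 4 or mpg >= 40 → alert
vin=V43: doors >= 4 or mpg >= 40 → alert
vin=V45: doors >= 4 or mpg >= 40 → alert
vin=V47: doors >= 3 → flag
vin=V64: (no match → NULL) → NULL
vin=V71: doors >= 4 or mpg >= 40 → alert
vin=V89: doors >= 3 → flag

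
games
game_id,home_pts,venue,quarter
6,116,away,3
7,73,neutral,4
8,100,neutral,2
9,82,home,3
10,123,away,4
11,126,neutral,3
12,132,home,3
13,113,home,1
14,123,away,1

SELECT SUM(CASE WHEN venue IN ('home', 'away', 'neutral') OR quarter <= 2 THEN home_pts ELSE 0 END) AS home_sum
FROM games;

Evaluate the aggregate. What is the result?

game_id=6: ✓ → 116
game_id=7: ✓ → 73
game_id=8: ✓ → 100
game_id=9: ✓ → 82
game_id=10: ✓ → 123
game_id=11: ✓ → 126
game_id=12: ✓ → 132
game_id=13: ✓ → 113
game_id=14: ✓ → 123
home_sum = 116 + 73 + 100 + 82 + 123 + 126 + 132 + 113 + 123 = 988

988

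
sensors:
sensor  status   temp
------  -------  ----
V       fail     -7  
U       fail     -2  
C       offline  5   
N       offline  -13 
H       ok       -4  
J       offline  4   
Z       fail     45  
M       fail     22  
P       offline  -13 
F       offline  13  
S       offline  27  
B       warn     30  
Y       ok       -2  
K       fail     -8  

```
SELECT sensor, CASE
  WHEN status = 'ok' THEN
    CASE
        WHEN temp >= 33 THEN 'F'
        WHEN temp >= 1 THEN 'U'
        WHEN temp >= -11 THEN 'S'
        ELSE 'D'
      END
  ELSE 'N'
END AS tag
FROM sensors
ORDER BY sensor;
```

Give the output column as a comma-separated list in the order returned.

N, N, N, S, N, N, N, N, N, N, N, N, S, N

sensor=B: status='warn' → outer ELSE → N
sensor=C: status='offline' → outer ELSE → N
sensor=F: status='offline' → outer ELSE → N
sensor=H: status='ok' → inner[temp >= -11] → S
sensor=J: status='offline' → outer ELSE → N
sensor=K: status='fail' → outer ELSE → N
sensor=M: status='fail' → outer ELSE → N
sensor=N: status='offline' → outer ELSE → N
sensor=P: status='offline' → outer ELSE → N
sensor=S: status='offline' → outer ELSE → N
sensor=U: status='fail' → outer ELSE → N
sensor=V: status='fail' → outer ELSE → N
sensor=Y: status='ok' → inner[temp >= -11] → S
sensor=Z: status='fail' → outer ELSE → N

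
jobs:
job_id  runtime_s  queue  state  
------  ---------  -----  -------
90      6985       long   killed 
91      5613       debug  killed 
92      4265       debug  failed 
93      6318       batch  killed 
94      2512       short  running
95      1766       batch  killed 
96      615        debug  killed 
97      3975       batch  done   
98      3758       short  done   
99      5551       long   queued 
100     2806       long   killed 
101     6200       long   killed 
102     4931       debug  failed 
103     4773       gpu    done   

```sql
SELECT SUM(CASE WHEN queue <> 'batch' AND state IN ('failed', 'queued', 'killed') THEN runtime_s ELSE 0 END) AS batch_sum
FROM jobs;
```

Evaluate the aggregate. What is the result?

36966

job_id=90: ✓ → 6985
job_id=91: ✓ → 5613
job_id=92: ✓ → 4265
job_id=93: ✗
job_id=94: ✗
job_id=95: ✗
job_id=96: ✓ → 615
job_id=97: ✗
job_id=98: ✗
job_id=99: ✓ → 5551
job_id=100: ✓ → 2806
job_id=101: ✓ → 6200
job_id=102: ✓ → 4931
job_id=103: ✗
batch_sum = 6985 + 5613 + 4265 + 615 + 5551 + 2806 + 6200 + 4931 = 36966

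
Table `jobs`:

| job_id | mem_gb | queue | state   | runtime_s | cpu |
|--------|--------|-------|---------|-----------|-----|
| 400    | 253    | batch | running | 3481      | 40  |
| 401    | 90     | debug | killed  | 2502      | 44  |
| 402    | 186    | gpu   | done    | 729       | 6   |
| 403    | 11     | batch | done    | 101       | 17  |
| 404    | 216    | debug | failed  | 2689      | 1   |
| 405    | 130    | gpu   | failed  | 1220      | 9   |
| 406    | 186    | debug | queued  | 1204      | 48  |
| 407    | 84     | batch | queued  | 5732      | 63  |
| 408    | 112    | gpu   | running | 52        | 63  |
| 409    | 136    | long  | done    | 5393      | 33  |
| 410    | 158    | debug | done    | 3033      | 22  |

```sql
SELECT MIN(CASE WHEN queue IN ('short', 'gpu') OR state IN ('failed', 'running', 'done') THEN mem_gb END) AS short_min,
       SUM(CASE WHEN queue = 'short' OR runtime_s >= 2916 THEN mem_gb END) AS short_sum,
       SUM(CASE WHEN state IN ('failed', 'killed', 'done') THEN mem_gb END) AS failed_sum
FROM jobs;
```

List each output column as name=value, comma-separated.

short_min=11, short_sum=631, failed_sum=927

[short_min: queue IN ('short', 'gpu') OR state IN ('failed', 'running', 'done')]
job_id=400: ✓ → 253
job_id=401: ✗
job_id=402: ✓ → 186
job_id=403: ✓ → 11
job_id=404: ✓ → 216
job_id=405: ✓ → 130
job_id=406: ✗
job_id=407: ✗
job_id=408: ✓ → 112
job_id=409: ✓ → 136
job_id=410: ✓ → 158
short_min = MIN(253, 186, 11, 216, 130, 112, 136, 158) = 11
—
[short_sum: queue = 'short' OR runtime_s >= 2916]
job_id=400: ✓ → 253
job_id=401: ✗
job_id=402: ✗
job_id=403: ✗
job_id=404: ✗
job_id=405: ✗
job_id=406: ✗
job_id=407: ✓ → 84
job_id=408: ✗
job_id=409: ✓ → 136
job_id=410: ✓ → 158
short_sum = 253 + 84 + 136 + 158 = 631
—
[failed_sum: state IN ('failed', 'killed', 'done')]
job_id=400: ✗
job_id=401: ✓ → 90
job_id=402: ✓ → 186
job_id=403: ✓ → 11
job_id=404: ✓ → 216
job_id=405: ✓ → 130
job_id=406: ✗
job_id=407: ✗
job_id=408: ✗
job_id=409: ✓ → 136
job_id=410: ✓ → 158
failed_sum = 90 + 186 + 11 + 216 + 130 + 136 + 158 = 927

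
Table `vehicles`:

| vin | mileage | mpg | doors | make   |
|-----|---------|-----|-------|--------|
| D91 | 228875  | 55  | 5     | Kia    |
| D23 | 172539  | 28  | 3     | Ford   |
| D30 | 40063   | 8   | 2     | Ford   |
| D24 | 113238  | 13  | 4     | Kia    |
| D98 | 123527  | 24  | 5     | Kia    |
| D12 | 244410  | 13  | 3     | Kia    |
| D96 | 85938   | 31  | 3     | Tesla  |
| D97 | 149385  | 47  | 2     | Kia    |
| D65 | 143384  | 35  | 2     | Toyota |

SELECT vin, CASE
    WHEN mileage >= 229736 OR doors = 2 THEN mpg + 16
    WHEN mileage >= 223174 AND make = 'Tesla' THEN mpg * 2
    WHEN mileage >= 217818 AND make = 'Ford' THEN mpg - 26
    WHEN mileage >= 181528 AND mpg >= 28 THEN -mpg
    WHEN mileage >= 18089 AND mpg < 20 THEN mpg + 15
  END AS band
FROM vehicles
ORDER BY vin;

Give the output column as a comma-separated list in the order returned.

29, NULL, 28, 24, 51, -55, NULL, 63, NULL

vin=D12: mileage >= 229736 OR doors = 2 → 29
vin=D23: (no match → NULL) → NULL
vin=D24: mileage >= 18089 AND mpg < 20 → 28
vin=D30: mileage >= 229736 OR doors = 2 → 24
vin=D65: mileage >= 229736 OR doors = 2 → 51
vin=D91: mileage >= 181528 AND mpg >= 28 → -55
vin=D96: (no match → NULL) → NULL
vin=D97: mileage >= 229736 OR doors = 2 → 63
vin=D98: (no match → NULL) → NULL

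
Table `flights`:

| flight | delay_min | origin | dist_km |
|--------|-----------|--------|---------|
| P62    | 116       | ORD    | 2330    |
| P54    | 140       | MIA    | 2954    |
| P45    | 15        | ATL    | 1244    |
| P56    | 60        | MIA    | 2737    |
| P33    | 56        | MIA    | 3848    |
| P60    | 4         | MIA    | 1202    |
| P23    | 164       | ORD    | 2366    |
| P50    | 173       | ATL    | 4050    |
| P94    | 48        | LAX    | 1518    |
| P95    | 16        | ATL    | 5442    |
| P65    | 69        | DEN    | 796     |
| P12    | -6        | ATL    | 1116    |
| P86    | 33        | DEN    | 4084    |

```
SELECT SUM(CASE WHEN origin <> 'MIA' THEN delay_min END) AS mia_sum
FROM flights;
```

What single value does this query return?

628

flight=P62: ✓ → 116
flight=P54: ✗
flight=P45: ✓ → 15
flight=P56: ✗
flight=P33: ✗
flight=P60: ✗
flight=P23: ✓ → 164
flight=P50: ✓ → 173
flight=P94: ✓ → 48
flight=P95: ✓ → 16
flight=P65: ✓ → 69
flight=P12: ✓ → -6
flight=P86: ✓ → 33
mia_sum = 116 + 15 + 164 + 173 + 48 + 16 + 69 + -6 + 33 = 628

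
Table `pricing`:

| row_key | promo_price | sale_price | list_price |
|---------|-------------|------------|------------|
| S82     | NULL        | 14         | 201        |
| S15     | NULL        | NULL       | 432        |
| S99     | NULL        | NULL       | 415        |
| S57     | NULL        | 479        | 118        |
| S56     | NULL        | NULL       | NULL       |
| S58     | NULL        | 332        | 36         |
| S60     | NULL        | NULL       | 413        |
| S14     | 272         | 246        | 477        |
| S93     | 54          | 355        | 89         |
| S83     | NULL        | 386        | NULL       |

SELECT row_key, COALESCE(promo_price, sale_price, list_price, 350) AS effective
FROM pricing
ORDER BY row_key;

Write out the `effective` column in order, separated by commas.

272, 432, 350, 479, 332, 413, 14, 386, 54, 415

row_key=S14: promo_price=272 → 272
row_key=S15: promo_price=NULL, sale_price=NULL, list_price=432 → 432
row_key=S56: promo_price=NULL, sale_price=NULL, list_price=NULL, → literal 350 → 350
row_key=S57: promo_price=NULL, sale_price=479 → 479
row_key=S58: promo_price=NULL, sale_price=332 → 332
row_key=S60: promo_price=NULL, sale_price=NULL, list_price=413 → 413
row_key=S82: promo_price=NULL, sale_price=14 → 14
row_key=S83: promo_price=NULL, sale_price=386 → 386
row_key=S93: promo_price=54 → 54
row_key=S99: promo_price=NULL, sale_price=NULL, list_price=415 → 415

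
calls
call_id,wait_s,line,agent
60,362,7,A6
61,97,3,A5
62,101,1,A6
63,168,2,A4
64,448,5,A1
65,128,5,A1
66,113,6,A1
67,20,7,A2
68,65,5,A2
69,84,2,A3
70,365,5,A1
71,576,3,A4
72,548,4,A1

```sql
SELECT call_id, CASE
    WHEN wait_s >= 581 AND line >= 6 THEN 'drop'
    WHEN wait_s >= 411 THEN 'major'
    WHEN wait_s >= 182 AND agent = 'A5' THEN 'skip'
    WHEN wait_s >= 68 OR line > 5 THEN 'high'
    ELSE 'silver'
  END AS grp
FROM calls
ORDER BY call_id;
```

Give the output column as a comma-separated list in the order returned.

call_id=60: wait_s >= 68 OR line > 5 → high
call_id=61: wait_s >= 68 OR line > 5 → high
call_id=62: wait_s >= 68 OR line > 5 → high
call_id=63: wait_s >= 68 OR line > 5 → high
call_id=64: wait_s >= 411 → major
call_id=65: wait_s >= 68 OR line > 5 → high
call_id=66: wait_s >= 68 OR line > 5 → high
call_id=67: wait_s >= 68 OR line > 5 → high
call_id=68: ELSE → silver
call_id=69: wait_s >= 68 OR line > 5 → high
call_id=70: wait_s >= 68 OR line > 5 → high
call_id=71: wait_s >= 411 → major
call_id=72: wait_s >= 411 → major

high, high, high, high, major, high, high, high, silver, high, high, major, major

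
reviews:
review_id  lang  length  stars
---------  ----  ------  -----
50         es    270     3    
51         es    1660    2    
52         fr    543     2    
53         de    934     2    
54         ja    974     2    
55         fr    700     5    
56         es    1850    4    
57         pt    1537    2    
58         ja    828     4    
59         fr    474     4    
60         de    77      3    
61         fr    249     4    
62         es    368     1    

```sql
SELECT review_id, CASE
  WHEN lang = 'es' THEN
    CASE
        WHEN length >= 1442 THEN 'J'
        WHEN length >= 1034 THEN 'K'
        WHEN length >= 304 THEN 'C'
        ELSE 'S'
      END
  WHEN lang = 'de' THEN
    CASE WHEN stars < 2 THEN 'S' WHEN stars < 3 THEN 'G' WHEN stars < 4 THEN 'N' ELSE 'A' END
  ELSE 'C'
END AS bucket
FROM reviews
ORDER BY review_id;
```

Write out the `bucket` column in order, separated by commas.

S, J, C, G, C, C, J, C, C, C, N, C, C

review_id=50: lang='es' → inner[ELSE] → S
review_id=51: lang='es' → inner[length >= 1442] → J
review_id=52: lang='fr' → outer ELSE → C
review_id=53: lang='de' → inner[stars < 3] → G
review_id=54: lang='ja' → outer ELSE → C
review_id=55: lang='fr' → outer ELSE → C
review_id=56: lang='es' → inner[length >= 1442] → J
review_id=57: lang='pt' → outer ELSE → C
review_id=58: lang='ja' → outer ELSE → C
review_id=59: lang='fr' → outer ELSE → C
review_id=60: lang='de' → inner[stars < 4] → N
review_id=61: lang='fr' → outer ELSE → C
review_id=62: lang='es' → inner[length >= 304] → C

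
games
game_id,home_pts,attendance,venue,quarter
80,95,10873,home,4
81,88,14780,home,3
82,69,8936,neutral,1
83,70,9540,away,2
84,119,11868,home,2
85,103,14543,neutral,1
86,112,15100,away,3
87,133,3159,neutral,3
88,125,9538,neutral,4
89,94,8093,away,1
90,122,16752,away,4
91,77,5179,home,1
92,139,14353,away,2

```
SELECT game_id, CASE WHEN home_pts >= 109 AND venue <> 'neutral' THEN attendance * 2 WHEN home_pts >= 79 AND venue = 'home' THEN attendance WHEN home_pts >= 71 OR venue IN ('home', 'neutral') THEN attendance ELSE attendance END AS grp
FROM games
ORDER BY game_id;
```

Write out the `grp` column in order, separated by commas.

10873, 14780, 8936, 9540, 23736, 14543, 30200, 3159, 9538, 8093, 33504, 5179, 28706

game_id=80: home_pts >= 79 AND venue = 'home' → 10873
game_id=81: home_pts >= 79 AND venue = 'home' → 14780
game_id=82: home_pts >= 71 OR venue IN ('home', 'neutral') → 8936
game_id=83: ELSE → 9540
game_id=84: home_pts >= 109 AND venue <> 'neutral' → 23736
game_id=85: home_pts >= 71 OR venue IN ('home', 'neutral') → 14543
game_id=86: home_pts >= 109 AND venue <> 'neutral' → 30200
game_id=87: home_pts >= 71 OR venue IN ('home', 'neutral') → 3159
game_id=88: home_pts >= 71 OR venue IN ('home', 'neutral') → 9538
game_id=89: home_pts >= 71 OR venue IN ('home', 'neutral') → 8093
game_id=90: home_pts >= 109 AND venue <> 'neutral' → 33504
game_id=91: home_pts >= 71 OR venue IN ('home', 'neutral') → 5179
game_id=92: home_pts >= 109 AND venue <> 'neutral' → 28706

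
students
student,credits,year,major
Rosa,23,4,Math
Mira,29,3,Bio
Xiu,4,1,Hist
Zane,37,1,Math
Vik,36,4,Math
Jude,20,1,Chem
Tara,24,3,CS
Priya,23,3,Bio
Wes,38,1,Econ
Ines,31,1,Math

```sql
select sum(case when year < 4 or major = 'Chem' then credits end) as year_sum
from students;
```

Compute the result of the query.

206

student=Rosa: ✗
student=Mira: ✓ → 29
student=Xiu: ✓ → 4
student=Zane: ✓ → 37
student=Vik: ✗
student=Jude: ✓ → 20
student=Tara: ✓ → 24
student=Priya: ✓ → 23
student=Wes: ✓ → 38
student=Ines: ✓ → 31
year_sum = 29 + 4 + 37 + 20 + 24 + 23 + 38 + 31 = 206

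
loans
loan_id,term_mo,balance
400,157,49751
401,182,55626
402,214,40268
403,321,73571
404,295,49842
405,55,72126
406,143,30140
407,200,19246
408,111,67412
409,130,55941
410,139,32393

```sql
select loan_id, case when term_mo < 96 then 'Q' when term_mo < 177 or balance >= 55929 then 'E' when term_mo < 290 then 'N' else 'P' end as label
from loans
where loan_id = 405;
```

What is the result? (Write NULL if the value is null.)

Q

loan_id = 405: term_mo=55, balance=72126.
term_mo < 96 → true → Q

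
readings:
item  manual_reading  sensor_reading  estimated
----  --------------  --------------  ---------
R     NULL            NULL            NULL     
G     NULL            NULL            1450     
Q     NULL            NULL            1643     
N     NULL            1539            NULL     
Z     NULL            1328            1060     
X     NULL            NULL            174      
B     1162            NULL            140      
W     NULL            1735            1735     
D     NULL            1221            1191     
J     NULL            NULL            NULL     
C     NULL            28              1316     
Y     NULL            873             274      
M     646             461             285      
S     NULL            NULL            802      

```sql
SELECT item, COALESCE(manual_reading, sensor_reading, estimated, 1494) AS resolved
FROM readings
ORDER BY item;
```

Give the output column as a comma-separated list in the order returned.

item=B: manual_reading=1162 → 1162
item=C: manual_reading=NULL, sensor_reading=28 → 28
item=D: manual_reading=NULL, sensor_reading=1221 → 1221
item=G: manual_reading=NULL, sensor_reading=NULL, estimated=1450 → 1450
item=J: manual_reading=NULL, sensor_reading=NULL, estimated=NULL, → literal 1494 → 1494
item=M: manual_reading=646 → 646
item=N: manual_reading=NULL, sensor_reading=1539 → 1539
item=Q: manual_reading=NULL, sensor_reading=NULL, estimated=1643 → 1643
item=R: manual_reading=NULL, sensor_reading=NULL, estimated=NULL, → literal 1494 → 1494
item=S: manual_reading=NULL, sensor_reading=NULL, estimated=802 → 802
item=W: manual_reading=NULL, sensor_reading=1735 → 1735
item=X: manual_reading=NULL, sensor_reading=NULL, estimated=174 → 174
item=Y: manual_reading=NULL, sensor_reading=873 → 873
item=Z: manual_reading=NULL, sensor_reading=1328 → 1328

1162, 28, 1221, 1450, 1494, 646, 1539, 1643, 1494, 802, 1735, 174, 873, 1328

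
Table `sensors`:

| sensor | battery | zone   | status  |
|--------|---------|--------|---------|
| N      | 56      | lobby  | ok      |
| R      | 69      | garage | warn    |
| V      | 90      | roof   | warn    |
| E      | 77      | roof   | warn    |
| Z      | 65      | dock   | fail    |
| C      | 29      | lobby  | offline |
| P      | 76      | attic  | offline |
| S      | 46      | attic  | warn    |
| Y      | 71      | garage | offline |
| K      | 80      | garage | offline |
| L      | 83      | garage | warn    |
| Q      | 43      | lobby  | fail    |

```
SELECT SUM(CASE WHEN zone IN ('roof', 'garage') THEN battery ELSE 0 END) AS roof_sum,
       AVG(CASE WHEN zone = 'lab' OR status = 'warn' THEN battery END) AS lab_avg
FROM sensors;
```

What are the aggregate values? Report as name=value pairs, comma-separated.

[roof_sum: zone IN ('roof', 'garage')]
sensor=N: ✗
sensor=R: ✓ → 69
sensor=V: ✓ → 90
sensor=E: ✓ → 77
sensor=Z: ✗
sensor=C: ✗
sensor=P: ✗
sensor=S: ✗
sensor=Y: ✓ → 71
sensor=K: ✓ → 80
sensor=L: ✓ → 83
sensor=Q: ✗
roof_sum = 69 + 90 + 77 + 71 + 80 + 83 = 470
—
[lab_avg: zone = 'lab' OR status = 'warn']
sensor=N: ✗
sensor=R: ✓ → 69
sensor=V: ✓ → 90
sensor=E: ✓ → 77
sensor=Z: ✗
sensor=C: ✗
sensor=P: ✗
sensor=S: ✓ → 46
sensor=Y: ✗
sensor=K: ✗
sensor=L: ✓ → 83
sensor=Q: ✗
lab_avg = (69 + 90 + 77 + 46 + 83) / 5 = 73

roof_sum=470, lab_avg=73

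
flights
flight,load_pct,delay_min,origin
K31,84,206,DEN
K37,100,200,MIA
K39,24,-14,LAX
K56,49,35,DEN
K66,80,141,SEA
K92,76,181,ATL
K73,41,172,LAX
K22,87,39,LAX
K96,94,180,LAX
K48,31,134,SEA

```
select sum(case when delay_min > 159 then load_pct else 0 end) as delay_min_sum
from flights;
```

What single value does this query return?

395

flight=K31: ✓ → 84
flight=K37: ✓ → 100
flight=K39: ✗
flight=K56: ✗
flight=K66: ✗
flight=K92: ✓ → 76
flight=K73: ✓ → 41
flight=K22: ✗
flight=K96: ✓ → 94
flight=K48: ✗
delay_min_sum = 84 + 100 + 76 + 41 + 94 = 395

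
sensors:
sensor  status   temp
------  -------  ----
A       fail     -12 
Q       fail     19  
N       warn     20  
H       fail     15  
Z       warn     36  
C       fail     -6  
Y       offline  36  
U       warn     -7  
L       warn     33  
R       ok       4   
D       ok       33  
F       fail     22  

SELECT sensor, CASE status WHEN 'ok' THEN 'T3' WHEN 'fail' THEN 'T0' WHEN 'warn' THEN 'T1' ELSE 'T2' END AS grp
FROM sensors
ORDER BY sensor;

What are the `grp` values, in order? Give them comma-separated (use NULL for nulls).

T0, T0, T3, T0, T0, T1, T1, T0, T3, T1, T2, T1

sensor=A: status='fail' → T0
sensor=C: status='fail' → T0
sensor=D: status='ok' → T3
sensor=F: status='fail' → T0
sensor=H: status='fail' → T0
sensor=L: status='warn' → T1
sensor=N: status='warn' → T1
sensor=Q: status='fail' → T0
sensor=R: status='ok' → T3
sensor=U: status='warn' → T1
sensor=Y: ELSE → T2
sensor=Z: status='warn' → T1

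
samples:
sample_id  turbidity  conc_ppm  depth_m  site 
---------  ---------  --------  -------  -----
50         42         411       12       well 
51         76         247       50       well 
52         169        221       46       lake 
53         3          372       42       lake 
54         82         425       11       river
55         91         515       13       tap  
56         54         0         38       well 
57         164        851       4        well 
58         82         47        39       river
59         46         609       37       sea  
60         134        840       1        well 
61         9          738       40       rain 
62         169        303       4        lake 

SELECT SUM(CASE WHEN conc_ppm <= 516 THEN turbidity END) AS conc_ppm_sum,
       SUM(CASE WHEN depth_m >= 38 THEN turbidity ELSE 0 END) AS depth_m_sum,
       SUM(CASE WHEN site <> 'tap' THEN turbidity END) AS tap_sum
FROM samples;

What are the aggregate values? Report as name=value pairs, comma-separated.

conc_ppm_sum=768, depth_m_sum=393, tap_sum=1030

[conc_ppm_sum: conc_ppm <= 516]
sample_id=50: ✓ → 42
sample_id=51: ✓ → 76
sample_id=52: ✓ → 169
sample_id=53: ✓ → 3
sample_id=54: ✓ → 82
sample_id=55: ✓ → 91
sample_id=56: ✓ → 54
sample_id=57: ✗
sample_id=58: ✓ → 82
sample_id=59: ✗
sample_id=60: ✗
sample_id=61: ✗
sample_id=62: ✓ → 169
conc_ppm_sum = 42 + 76 + 169 + 3 + 82 + 91 + 54 + 82 + 169 = 768
—
[depth_m_sum: depth_m >= 38]
sample_id=50: ✗
sample_id=51: ✓ → 76
sample_id=52: ✓ → 169
sample_id=53: ✓ → 3
sample_id=54: ✗
sample_id=55: ✗
sample_id=56: ✓ → 54
sample_id=57: ✗
sample_id=58: ✓ → 82
sample_id=59: ✗
sample_id=60: ✗
sample_id=61: ✓ → 9
sample_id=62: ✗
depth_m_sum = 76 + 169 + 3 + 54 + 82 + 9 = 393
—
[tap_sum: site <> 'tap']
sample_id=50: ✓ → 42
sample_id=51: ✓ → 76
sample_id=52: ✓ → 169
sample_id=53: ✓ → 3
sample_id=54: ✓ → 82
sample_id=55: ✗
sample_id=56: ✓ → 54
sample_id=57: ✓ → 164
sample_id=58: ✓ → 82
sample_id=59: ✓ → 46
sample_id=60: ✓ → 134
sample_id=61: ✓ → 9
sample_id=62: ✓ → 169
tap_sum = 42 + 76 + 169 + 3 + 82 + 54 + 164 + 82 + 46 + 134 + 9 + 169 = 1030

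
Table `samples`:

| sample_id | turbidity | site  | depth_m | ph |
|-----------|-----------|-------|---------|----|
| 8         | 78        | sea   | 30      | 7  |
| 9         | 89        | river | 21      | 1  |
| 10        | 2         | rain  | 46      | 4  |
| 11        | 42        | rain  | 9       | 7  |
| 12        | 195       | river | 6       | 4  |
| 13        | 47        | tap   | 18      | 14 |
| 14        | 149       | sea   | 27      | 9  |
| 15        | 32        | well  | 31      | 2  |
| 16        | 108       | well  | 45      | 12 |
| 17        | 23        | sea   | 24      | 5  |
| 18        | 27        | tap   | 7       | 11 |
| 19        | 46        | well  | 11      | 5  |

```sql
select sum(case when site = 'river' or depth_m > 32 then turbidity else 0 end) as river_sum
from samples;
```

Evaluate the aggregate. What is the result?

394

sample_id=8: ✗
sample_id=9: ✓ → 89
sample_id=10: ✓ → 2
sample_id=11: ✗
sample_id=12: ✓ → 195
sample_id=13: ✗
sample_id=14: ✗
sample_id=15: ✗
sample_id=16: ✓ → 108
sample_id=17: ✗
sample_id=18: ✗
sample_id=19: ✗
river_sum = 89 + 2 + 195 + 108 = 394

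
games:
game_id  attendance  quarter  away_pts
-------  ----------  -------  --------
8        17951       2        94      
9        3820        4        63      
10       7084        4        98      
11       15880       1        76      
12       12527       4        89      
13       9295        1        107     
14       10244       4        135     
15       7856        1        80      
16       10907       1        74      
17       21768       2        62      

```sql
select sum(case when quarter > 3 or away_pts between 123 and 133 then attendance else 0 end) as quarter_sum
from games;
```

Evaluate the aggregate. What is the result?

game_id=8: ✗
game_id=9: ✓ → 3820
game_id=10: ✓ → 7084
game_id=11: ✗
game_id=12: ✓ → 12527
game_id=13: ✗
game_id=14: ✓ → 10244
game_id=15: ✗
game_id=16: ✗
game_id=17: ✗
quarter_sum = 3820 + 7084 + 12527 + 10244 = 33675

33675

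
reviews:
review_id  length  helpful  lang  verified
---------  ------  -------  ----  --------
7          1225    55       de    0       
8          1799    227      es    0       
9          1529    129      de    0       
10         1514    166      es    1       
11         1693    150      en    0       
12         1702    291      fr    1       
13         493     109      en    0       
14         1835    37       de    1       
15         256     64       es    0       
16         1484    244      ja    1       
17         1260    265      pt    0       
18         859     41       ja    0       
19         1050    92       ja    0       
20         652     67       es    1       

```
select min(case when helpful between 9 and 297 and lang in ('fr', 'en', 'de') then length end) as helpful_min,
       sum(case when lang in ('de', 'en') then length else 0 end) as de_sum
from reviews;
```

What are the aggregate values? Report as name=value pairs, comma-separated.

[helpful_min: helpful between 9 and 297 and lang in ('fr', 'en', 'de')]
review_id=7: ✓ → 1225
review_id=8: ✗
review_id=9: ✓ → 1529
review_id=10: ✗
review_id=11: ✓ → 1693
review_id=12: ✓ → 1702
review_id=13: ✓ → 493
review_id=14: ✓ → 1835
review_id=15: ✗
review_id=16: ✗
review_id=17: ✗
review_id=18: ✗
review_id=19: ✗
review_id=20: ✗
helpful_min = MIN(1225, 1529, 1693, 1702, 493, 1835) = 493
—
[de_sum: lang in ('de', 'en')]
review_id=7: ✓ → 1225
review_id=8: ✗
review_id=9: ✓ → 1529
review_id=10: ✗
review_id=11: ✓ → 1693
review_id=12: ✗
review_id=13: ✓ → 493
review_id=14: ✓ → 1835
review_id=15: ✗
review_id=16: ✗
review_id=17: ✗
review_id=18: ✗
review_id=19: ✗
review_id=20: ✗
de_sum = 1225 + 1529 + 1693 + 493 + 1835 = 6775

helpful_min=493, de_sum=6775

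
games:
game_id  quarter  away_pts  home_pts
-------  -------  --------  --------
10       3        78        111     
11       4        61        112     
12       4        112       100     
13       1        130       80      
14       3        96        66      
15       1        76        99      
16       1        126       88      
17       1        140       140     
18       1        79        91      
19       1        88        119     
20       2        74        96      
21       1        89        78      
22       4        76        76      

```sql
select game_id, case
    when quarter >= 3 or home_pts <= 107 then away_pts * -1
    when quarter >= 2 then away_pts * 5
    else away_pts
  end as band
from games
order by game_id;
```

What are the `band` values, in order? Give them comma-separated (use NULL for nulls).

-78, -61, -112, -130, -96, -76, -126, 140, -79, 88, -74, -89, -76

game_id=10: quarter >= 3 or home_pts <= 107 → -78
game_id=11: quarter >= 3 or home_pts <= 107 → -61
game_id=12: quarter >= 3 or home_pts <= 107 → -112
game_id=13: quarter >= 3 or home_pts <= 107 → -130
game_id=14: quarter >= 3 or home_pts <= 107 → -96
game_id=15: quarter >= 3 or home_pts <= 107 → -76
game_id=16: quarter >= 3 or home_pts <= 107 → -126
game_id=17: ELSE → 140
game_id=18: quarter >= 3 or home_pts <= 107 → -79
game_id=19: ELSE → 88
game_id=20: quarter >= 3 or home_pts <= 107 → -74
game_id=21: quarter >= 3 or home_pts <= 107 → -89
game_id=22: quarter >= 3 or home_pts <= 107 → -76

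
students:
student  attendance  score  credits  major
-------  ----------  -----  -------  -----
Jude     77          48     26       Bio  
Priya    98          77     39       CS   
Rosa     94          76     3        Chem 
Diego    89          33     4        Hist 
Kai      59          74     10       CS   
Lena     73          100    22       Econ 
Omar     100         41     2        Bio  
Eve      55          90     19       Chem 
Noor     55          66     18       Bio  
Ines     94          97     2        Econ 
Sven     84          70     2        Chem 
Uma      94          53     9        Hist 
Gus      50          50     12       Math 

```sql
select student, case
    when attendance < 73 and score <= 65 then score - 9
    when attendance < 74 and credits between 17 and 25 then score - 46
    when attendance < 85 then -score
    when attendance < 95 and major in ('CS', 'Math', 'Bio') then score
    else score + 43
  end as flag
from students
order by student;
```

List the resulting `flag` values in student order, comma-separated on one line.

76, 44, 41, 140, -48, -74, 54, 20, 84, 120, 119, -70, 96

student=Diego: ELSE → 76
student=Eve: attendance < 74 and credits between 17 and 25 → 44
student=Gus: attendance < 73 and score <= 65 → 41
student=Ines: ELSE → 140
student=Jude: attendance < 85 → -48
student=Kai: attendance < 85 → -74
student=Lena: attendance < 74 and credits between 17 and 25 → 54
student=Noor: attendance < 74 and credits between 17 and 25 → 20
student=Omar: ELSE → 84
student=Priya: ELSE → 120
student=Rosa: ELSE → 119
student=Sven: attendance < 85 → -70
student=Uma: ELSE → 96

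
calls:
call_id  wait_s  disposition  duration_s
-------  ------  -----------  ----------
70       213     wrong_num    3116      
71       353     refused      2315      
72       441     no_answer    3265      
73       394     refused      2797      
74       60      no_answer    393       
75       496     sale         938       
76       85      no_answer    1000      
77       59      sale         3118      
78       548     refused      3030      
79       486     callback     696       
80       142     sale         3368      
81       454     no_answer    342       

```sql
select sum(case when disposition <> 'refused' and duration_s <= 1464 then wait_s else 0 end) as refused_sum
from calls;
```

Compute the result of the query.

call_id=70: ✗
call_id=71: ✗
call_id=72: ✗
call_id=73: ✗
call_id=74: ✓ → 60
call_id=75: ✓ → 496
call_id=76: ✓ → 85
call_id=77: ✗
call_id=78: ✗
call_id=79: ✓ → 486
call_id=80: ✗
call_id=81: ✓ → 454
refused_sum = 60 + 496 + 85 + 486 + 454 = 1581

1581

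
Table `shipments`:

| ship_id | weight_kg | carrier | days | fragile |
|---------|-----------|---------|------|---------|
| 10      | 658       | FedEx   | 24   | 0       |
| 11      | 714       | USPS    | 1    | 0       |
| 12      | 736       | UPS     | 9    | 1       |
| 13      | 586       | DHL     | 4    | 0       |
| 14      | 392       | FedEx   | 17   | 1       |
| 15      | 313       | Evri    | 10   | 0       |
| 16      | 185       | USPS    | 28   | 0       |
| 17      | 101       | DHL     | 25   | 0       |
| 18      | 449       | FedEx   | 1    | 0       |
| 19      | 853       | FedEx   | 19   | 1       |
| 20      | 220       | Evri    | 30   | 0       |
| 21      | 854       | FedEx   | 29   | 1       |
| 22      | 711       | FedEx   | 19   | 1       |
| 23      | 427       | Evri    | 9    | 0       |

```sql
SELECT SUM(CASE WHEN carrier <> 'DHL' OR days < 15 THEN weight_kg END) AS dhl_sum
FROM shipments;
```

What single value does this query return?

ship_id=10: ✓ → 658
ship_id=11: ✓ → 714
ship_id=12: ✓ → 736
ship_id=13: ✓ → 586
ship_id=14: ✓ → 392
ship_id=15: ✓ → 313
ship_id=16: ✓ → 185
ship_id=17: ✗
ship_id=18: ✓ → 449
ship_id=19: ✓ → 853
ship_id=20: ✓ → 220
ship_id=21: ✓ → 854
ship_id=22: ✓ → 711
ship_id=23: ✓ → 427
dhl_sum = 658 + 714 + 736 + 586 + 392 + 313 + 185 + 449 + 853 + 220 + 854 + 711 + 427 = 7098

7098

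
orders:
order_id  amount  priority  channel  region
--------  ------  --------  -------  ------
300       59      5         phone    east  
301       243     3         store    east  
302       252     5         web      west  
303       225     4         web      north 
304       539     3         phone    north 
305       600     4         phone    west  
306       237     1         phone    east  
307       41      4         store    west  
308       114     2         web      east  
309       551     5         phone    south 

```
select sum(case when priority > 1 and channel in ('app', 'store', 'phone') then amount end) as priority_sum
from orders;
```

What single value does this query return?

2033

order_id=300: ✓ → 59
order_id=301: ✓ → 243
order_id=302: ✗
order_id=303: ✗
order_id=304: ✓ → 539
order_id=305: ✓ → 600
order_id=306: ✗
order_id=307: ✓ → 41
order_id=308: ✗
order_id=309: ✓ → 551
priority_sum = 59 + 243 + 539 + 600 + 41 + 551 = 2033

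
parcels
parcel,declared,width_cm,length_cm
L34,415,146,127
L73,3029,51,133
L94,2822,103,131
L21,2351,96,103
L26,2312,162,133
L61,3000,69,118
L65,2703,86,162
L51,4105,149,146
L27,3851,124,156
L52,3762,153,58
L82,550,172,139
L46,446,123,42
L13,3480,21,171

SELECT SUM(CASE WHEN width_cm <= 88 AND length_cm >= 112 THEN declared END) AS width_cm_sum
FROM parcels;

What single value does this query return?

parcel=L34: ✗
parcel=L73: ✓ → 3029
parcel=L94: ✗
parcel=L21: ✗
parcel=L26: ✗
parcel=L61: ✓ → 3000
parcel=L65: ✓ → 2703
parcel=L51: ✗
parcel=L27: ✗
parcel=L52: ✗
parcel=L82: ✗
parcel=L46: ✗
parcel=L13: ✓ → 3480
width_cm_sum = 3029 + 3000 + 2703 + 3480 = 12212

12212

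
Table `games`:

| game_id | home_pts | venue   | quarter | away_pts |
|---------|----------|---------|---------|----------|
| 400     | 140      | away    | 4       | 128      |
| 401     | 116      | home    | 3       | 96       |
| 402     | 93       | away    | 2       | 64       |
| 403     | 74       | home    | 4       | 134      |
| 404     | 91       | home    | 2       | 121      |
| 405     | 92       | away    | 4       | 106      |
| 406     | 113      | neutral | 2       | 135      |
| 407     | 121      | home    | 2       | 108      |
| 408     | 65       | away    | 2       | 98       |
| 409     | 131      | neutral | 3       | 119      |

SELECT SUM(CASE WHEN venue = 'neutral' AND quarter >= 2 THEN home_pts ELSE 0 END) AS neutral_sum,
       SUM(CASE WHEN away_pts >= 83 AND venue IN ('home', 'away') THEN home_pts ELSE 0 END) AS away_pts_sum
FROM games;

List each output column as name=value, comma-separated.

[neutral_sum: venue = 'neutral' AND quarter >= 2]
game_id=400: ✗
game_id=401: ✗
game_id=402: ✗
game_id=403: ✗
game_id=404: ✗
game_id=405: ✗
game_id=406: ✓ → 113
game_id=407: ✗
game_id=408: ✗
game_id=409: ✓ → 131
neutral_sum = 113 + 131 = 244
—
[away_pts_sum: away_pts >= 83 AND venue IN ('home', 'away')]
game_id=400: ✓ → 140
game_id=401: ✓ → 116
game_id=402: ✗
game_id=403: ✓ → 74
game_id=404: ✓ → 91
game_id=405: ✓ → 92
game_id=406: ✗
game_id=407: ✓ → 121
game_id=408: ✓ → 65
game_id=409: ✗
away_pts_sum = 140 + 116 + 74 + 91 + 92 + 121 + 65 = 699

neutral_sum=244, away_pts_sum=699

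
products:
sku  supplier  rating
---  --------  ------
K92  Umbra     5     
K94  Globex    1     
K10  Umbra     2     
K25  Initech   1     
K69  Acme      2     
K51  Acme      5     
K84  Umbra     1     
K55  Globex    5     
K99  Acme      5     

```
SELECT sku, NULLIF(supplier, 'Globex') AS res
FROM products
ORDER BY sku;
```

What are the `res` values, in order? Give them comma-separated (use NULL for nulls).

Umbra, Initech, Acme, NULL, Acme, Umbra, Umbra, NULL, Acme

sku=K10: supplier=Umbra vs Globex: differ → Umbra
sku=K25: supplier=Initech vs Globex: differ → Initech
sku=K51: supplier=Acme vs Globex: differ → Acme
sku=K55: supplier=Globex vs Globex: equal → NULL
sku=K69: supplier=Acme vs Globex: differ → Acme
sku=K84: supplier=Umbra vs Globex: differ → Umbra
sku=K92: supplier=Umbra vs Globex: differ → Umbra
sku=K94: supplier=Globex vs Globex: equal → NULL
sku=K99: supplier=Acme vs Globex: differ → Acme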